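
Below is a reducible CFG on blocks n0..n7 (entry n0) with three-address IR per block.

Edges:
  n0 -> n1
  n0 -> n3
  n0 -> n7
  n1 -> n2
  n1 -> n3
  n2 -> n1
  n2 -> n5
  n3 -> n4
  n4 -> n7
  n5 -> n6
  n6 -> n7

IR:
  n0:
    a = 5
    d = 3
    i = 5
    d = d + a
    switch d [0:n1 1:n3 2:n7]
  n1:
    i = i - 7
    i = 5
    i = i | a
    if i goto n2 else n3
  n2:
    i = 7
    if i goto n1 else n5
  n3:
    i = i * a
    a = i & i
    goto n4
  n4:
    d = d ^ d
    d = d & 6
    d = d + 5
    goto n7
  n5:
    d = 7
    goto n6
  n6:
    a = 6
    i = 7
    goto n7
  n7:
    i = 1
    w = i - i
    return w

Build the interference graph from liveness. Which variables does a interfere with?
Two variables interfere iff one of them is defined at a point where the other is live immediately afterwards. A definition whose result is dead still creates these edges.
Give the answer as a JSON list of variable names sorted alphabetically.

Answer: ["d", "i"]

Analysis:
def/use:
  n0 def {a,d,i} use ∅
  n1 def {i} use {a,i}
  n2 def {i} use ∅
  n3 def {a,i} use {a,i}
  n4 def {d} use {d}
  n5 def {d} use ∅
  n6 def {a,i} use ∅
  n7 def {i,w} use ∅

Liveness:
  n0: in=∅ out={a,d,i}
  n1: in={a,d,i} out={a,d,i}
  n2: in={a,d} out={a,d,i}
  n3: in={a,d,i} out={d}
  n4: in={d} out=∅
  n5: in=∅ out=∅
  n6: in=∅ out=∅
  n7: in=∅ out=∅

Conflict graph:
  a — {d,i}
  d — {a,i}
  i — {a,d}
  w — ∅

N(a) = ["d", "i"]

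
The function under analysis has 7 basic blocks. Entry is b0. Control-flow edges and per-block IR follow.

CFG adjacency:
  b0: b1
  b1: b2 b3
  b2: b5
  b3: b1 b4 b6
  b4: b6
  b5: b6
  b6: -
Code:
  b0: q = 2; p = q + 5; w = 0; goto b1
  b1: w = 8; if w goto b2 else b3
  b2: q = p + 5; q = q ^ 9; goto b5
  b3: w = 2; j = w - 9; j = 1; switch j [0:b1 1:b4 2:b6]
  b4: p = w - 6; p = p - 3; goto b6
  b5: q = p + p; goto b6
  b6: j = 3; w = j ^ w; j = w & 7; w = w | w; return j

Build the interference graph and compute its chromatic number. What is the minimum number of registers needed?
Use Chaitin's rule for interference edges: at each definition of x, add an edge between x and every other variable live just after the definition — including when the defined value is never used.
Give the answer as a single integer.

def/use:
  b0 def {p,q,w} use ∅
  b1 def {w} use ∅
  b2 def {q} use {p}
  b3 def {j,w} use ∅
  b4 def {p} use {w}
  b5 def {q} use {p}
  b6 def {j,w} use {w}

Backward fixpoint:
  b0: in=∅ out={p}
  b1: in={p} out={p,w}
  b2: in={p,w} out={p,w}
  b3: in={p} out={p,w}
  b4: in={w} out={w}
  b5: in={p,w} out={w}
  b6: in={w} out=∅

Interfere edges:
  j: {p,w}
  p: {j,q,w}
  q: {p,w}
  w: {j,p,q}

Registers:
  clique {j,p,w} ⇒ need ≥ 3
  assign j→c2 p→c0 q→c2 w→c1 — no edge inside a register ⇒ χ ≤ 3
  χ = 3

Answer: 3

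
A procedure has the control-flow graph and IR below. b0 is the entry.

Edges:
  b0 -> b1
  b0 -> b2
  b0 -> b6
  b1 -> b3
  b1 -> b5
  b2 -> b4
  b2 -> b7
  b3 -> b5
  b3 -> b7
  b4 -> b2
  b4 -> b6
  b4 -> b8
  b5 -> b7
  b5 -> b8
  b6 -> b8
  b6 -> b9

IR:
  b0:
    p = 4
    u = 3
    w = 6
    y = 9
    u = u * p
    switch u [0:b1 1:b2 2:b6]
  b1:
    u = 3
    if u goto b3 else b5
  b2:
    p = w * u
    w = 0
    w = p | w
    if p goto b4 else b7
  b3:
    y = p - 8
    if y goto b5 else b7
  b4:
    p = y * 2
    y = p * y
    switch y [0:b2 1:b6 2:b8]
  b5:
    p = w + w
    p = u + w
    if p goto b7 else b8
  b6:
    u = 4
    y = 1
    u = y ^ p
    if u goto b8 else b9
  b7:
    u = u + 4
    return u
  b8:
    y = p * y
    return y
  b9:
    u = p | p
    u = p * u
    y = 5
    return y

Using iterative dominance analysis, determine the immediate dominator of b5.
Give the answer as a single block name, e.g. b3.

idom tree: b1←b0 b2←b0 b3←b1 b4←b2 b5←b1 b6←b0 b7←b0 b8←b0 b9←b6
Dom at joins:
  b2: preds {b0,b4}: {b0} ∩ {b0,b2,b4} = {b0}; idom=b0
  b5: preds {b1,b3}: {b0,b1} ∩ {b0,b1,b3} = {b0,b1}; idom=b1
  b6: preds {b0,b4}: {b0} ∩ {b0,b2,b4} = {b0}; idom=b0
  b7: preds {b2,b3,b5}: {b0,b2} ∩ {b0,b1,b3} ∩ {b0,b1,b5} = {b0}; idom=b0
  b8: preds {b4,b5,b6}: {b0,b2,b4} ∩ {b0,b1,b5} ∩ {b0,b6} = {b0}; idom=b0

idom(b5) = b1

Answer: b1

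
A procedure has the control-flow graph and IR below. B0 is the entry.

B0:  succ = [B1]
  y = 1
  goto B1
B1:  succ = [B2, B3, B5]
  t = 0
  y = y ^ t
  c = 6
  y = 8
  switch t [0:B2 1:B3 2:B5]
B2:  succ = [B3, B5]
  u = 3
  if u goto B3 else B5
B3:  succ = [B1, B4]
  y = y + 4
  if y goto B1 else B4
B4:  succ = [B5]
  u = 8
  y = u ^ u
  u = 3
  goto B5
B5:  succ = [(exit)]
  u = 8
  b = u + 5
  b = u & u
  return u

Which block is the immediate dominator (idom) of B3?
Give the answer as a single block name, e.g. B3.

idom tree: B1←B0 B2←B1 B3←B1 B4←B3 B5←B1
Dom at joins:
  B1: preds {B0,B3}: {B0} ∩ {B0,B1,B3} = {B0}; idom=B0
  B3: preds {B1,B2}: {B0,B1} ∩ {B0,B1,B2} = {B0,B1}; idom=B1
  B5: preds {B1,B2,B4}: {B0,B1} ∩ {B0,B1,B2} ∩ {B0,B1,B3,B4} = {B0,B1}; idom=B1

idom(B3) = B1

Answer: B1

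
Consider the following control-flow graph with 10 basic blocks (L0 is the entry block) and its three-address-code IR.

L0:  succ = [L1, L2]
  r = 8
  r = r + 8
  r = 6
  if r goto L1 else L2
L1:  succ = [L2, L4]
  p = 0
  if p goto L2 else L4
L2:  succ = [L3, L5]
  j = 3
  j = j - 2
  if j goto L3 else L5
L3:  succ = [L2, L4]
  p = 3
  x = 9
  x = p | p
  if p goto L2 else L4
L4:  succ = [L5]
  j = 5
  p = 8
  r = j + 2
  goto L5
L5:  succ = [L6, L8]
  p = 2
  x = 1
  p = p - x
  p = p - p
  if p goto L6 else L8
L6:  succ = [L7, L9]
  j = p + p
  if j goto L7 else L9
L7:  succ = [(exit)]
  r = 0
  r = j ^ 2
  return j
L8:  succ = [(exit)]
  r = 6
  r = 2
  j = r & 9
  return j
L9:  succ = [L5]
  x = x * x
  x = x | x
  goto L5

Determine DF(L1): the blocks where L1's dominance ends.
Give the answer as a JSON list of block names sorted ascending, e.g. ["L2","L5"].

Answer: ["L2", "L4"]

Analysis:
idom tree: L1←L0 L2←L0 L3←L2 L4←L0 L5←L0 L6←L5 L7←L6 L8←L5 L9←L6
Join-block Dom:
  L2: preds {L0,L1,L3}: {L0} ∩ {L0,L1} ∩ {L0,L2,L3} = {L0}; idom=L0
  L4: preds {L1,L3}: {L0,L1} ∩ {L0,L2,L3} = {L0}; idom=L0
  L5: preds {L2,L4,L9}: {L0,L2} ∩ {L0,L4} ∩ {L0,L5,L6,L9} = {L0}; idom=L0

DF derivation:
  L2←L0: walk · to L0
  L2←L1: walk L1 to L0
  L2←L3: walk L3→L2 to L0
  L4←L1: walk L1 to L0
  L4←L3: walk L3→L2 to L0
  L5←L2: walk L2 to L0
  L5←L4: walk L4 to L0
  L5←L9: walk L9→L6→L5 to L0
  L0 → ∅
  L1 → {L2,L4}
  L2 → {L2,L4,L5}
  L3 → {L2,L4}
  L4 → {L5}
  L5 → {L5}
  L6 → {L5}
  L7 → ∅
  L8 → ∅
  L9 → {L5}

DF(L1) = ["L2", "L4"]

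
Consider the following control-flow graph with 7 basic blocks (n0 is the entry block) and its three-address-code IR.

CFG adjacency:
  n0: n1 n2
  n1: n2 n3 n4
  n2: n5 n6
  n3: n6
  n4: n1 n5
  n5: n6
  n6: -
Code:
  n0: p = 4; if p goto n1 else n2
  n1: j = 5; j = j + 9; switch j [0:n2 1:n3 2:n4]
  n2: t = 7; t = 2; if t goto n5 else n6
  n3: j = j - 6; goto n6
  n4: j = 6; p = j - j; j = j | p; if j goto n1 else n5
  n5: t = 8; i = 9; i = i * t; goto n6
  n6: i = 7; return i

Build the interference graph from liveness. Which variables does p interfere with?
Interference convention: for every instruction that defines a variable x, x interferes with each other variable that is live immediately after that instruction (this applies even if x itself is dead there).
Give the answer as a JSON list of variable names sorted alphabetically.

Block summaries:
  n0: {p} / ∅
  n1: {j} / ∅
  n2: {t} / ∅
  n3: {j} / {j}
  n4: {j,p} / ∅
  n5: {i,t} / ∅
  n6: {i} / ∅

Live sets:
  live n0: ∅→∅
  live n1: ∅→{j}
  live n2: ∅→∅
  live n3: {j}→∅
  live n4: ∅→∅
  live n5: ∅→∅
  live n6: ∅→∅

Interfere edges:
  i: {t}
  j: {p}
  p: {j}
  t: {i}

N(p) = ["j"]

Answer: ["j"]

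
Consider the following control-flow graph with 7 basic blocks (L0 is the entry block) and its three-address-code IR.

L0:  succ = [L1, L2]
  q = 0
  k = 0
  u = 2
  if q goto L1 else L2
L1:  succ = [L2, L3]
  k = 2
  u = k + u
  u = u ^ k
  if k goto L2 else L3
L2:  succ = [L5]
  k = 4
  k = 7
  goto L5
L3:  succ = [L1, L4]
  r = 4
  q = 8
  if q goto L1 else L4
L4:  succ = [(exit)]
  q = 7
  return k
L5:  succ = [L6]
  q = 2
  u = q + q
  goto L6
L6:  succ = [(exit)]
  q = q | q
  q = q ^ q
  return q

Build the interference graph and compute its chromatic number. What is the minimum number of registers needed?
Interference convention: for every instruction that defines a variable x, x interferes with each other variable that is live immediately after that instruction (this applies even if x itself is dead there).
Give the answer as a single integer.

Block summaries:
  L0: {k,q,u} / ∅
  L1: {k,u} / {u}
  L2: {k} / ∅
  L3: {q,r} / ∅
  L4: {q} / {k}
  L5: {q,u} / ∅
  L6: {q} / {q}

Backward fixpoint:
  L0 li=∅ lo={u}
  L1 li={u} lo={k,u}
  L2 li=∅ lo=∅
  L3 li={k,u} lo={k,u}
  L4 li={k} lo=∅
  L5 li=∅ lo={q}
  L6 li={q} lo=∅

Interfere edges:
  k↔{q,r,u}
  q↔{k,u}
  r↔{k,u}
  u↔{k,q,r}

Colouring:
  {k,q,u} pairwise interfere (3-clique) ⇒ χ ≥ 3
  assign k→c0 q→c2 r→c2 u→c1 — no edge inside a register ⇒ χ ≤ 3
  χ = 3

Answer: 3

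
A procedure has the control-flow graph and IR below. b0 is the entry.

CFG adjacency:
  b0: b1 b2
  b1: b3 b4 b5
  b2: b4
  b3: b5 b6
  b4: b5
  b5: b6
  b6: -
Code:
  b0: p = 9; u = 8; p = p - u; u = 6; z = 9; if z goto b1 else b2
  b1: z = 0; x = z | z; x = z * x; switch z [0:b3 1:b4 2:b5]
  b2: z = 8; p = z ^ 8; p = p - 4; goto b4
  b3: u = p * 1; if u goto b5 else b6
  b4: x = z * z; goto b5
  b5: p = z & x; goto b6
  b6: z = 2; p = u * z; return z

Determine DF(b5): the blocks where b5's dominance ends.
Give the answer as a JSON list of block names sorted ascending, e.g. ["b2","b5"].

Answer: ["b6"]

Analysis:
idom tree: b1←b0 b2←b0 b3←b1 b4←b0 b5←b0 b6←b0
Dom∩ at merges:
  b4: preds {b1,b2}: {b0,b1} ∩ {b0,b2} = {b0}; idom=b0
  b5: preds {b1,b3,b4}: {b0,b1} ∩ {b0,b1,b3} ∩ {b0,b4} = {b0}; idom=b0
  b6: preds {b3,b5}: {b0,b1,b3} ∩ {b0,b5} = {b0}; idom=b0

DF walk-up:
  b4←b1: walk b1 to b0
  b4←b2: walk b2 to b0
  b5←b1: walk b1 to b0
  b5←b3: walk b3→b1 to b0
  b5←b4: walk b4 to b0
  b6←b3: walk b3→b1 to b0
  b6←b5: walk b5 to b0
  DF(b0)=∅
  DF(b1)={b4,b5,b6}
  DF(b2)={b4}
  DF(b3)={b5,b6}
  DF(b4)={b5}
  DF(b5)={b6}
  DF(b6)=∅

DF(b5) = ["b6"]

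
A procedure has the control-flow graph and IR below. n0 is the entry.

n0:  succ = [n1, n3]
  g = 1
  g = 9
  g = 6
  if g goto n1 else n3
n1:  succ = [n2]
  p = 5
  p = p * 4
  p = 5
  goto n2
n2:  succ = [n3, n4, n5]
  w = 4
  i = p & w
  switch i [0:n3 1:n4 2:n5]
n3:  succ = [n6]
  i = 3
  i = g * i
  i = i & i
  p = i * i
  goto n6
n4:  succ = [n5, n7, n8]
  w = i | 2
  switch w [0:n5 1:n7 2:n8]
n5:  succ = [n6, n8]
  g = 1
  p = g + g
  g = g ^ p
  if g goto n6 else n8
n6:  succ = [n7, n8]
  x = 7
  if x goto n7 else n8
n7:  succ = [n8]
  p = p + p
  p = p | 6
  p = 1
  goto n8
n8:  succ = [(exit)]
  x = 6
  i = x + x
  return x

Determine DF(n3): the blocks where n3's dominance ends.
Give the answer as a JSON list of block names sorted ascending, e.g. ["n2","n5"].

idom tree: n1←n0 n2←n1 n3←n0 n4←n2 n5←n2 n6←n0 n7←n0 n8←n0
Dom∩ at merges:
  n3: preds {n0,n2}: {n0} ∩ {n0,n1,n2} = {n0}; idom=n0
  n5: preds {n2,n4}: {n0,n1,n2} ∩ {n0,n1,n2,n4} = {n0,n1,n2}; idom=n2
  n6: preds {n3,n5}: {n0,n3} ∩ {n0,n1,n2,n5} = {n0}; idom=n0
  n7: preds {n4,n6}: {n0,n1,n2,n4} ∩ {n0,n6} = {n0}; idom=n0
  n8: preds {n4,n5,n6,n7}: {n0,n1,n2,n4} ∩ {n0,n1,n2,n5} ∩ {n0,n6} ∩ {n0,n7} = {n0}; idom=n0

DF derivation:
  n3←n0: walk · to n0
  n3←n2: walk n2→n1 to n0
  n5←n2: walk · to n2
  n5←n4: walk n4 to n2
  n6←n3: walk n3 to n0
  n6←n5: walk n5→n2→n1 to n0
  n7←n4: walk n4→n2→n1 to n0
  n7←n6: walk n6 to n0
  n8←n4: walk n4→n2→n1 to n0
  n8←n5: walk n5→n2→n1 to n0
  n8←n6: walk n6 to n0
  n8←n7: walk n7 to n0
  n0 → ∅
  n1 → {n3,n6,n7,n8}
  n2 → {n3,n6,n7,n8}
  n3 → {n6}
  n4 → {n5,n7,n8}
  n5 → {n6,n8}
  n6 → {n7,n8}
  n7 → {n8}
  n8 → ∅

DF(n3) = ["n6"]

Answer: ["n6"]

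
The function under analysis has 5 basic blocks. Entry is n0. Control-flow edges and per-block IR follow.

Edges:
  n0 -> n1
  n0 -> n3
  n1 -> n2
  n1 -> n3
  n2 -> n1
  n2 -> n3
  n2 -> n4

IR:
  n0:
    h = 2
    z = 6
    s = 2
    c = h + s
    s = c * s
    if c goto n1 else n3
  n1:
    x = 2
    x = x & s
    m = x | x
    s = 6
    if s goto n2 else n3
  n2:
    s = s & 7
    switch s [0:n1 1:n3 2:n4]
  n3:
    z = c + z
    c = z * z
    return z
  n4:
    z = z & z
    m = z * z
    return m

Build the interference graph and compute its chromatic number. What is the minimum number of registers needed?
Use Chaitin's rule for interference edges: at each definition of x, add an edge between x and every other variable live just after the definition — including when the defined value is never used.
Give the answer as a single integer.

Answer: 4

Analysis:
def/use:
  n0: def={c,h,s,z} ue=∅
  n1: def={m,s,x} ue={s}
  n2: def={s} ue={s}
  n3: def={c,z} ue={c,z}
  n4: def={m,z} ue={z}

Live sets:
  live n0: ∅→{c,s,z}
  live n1: {c,s,z}→{c,s,z}
  live n2: {c,s,z}→{c,s,z}
  live n3: {c,z}→∅
  live n4: {z}→∅

Conflict graph:
  c: {m,s,x,z}
  h: {s,z}
  m: {c,z}
  s: {c,h,x,z}
  x: {c,s,z}
  z: {c,h,m,s,x}

Colouring:
  {c,s,x,z} pairwise interfere (4-clique) ⇒ χ ≥ 4
  assign c→R1 h→R1 m→R2 s→R2 x→R3 z→R0 — no edge inside a register ⇒ χ ≤ 4
  χ = 4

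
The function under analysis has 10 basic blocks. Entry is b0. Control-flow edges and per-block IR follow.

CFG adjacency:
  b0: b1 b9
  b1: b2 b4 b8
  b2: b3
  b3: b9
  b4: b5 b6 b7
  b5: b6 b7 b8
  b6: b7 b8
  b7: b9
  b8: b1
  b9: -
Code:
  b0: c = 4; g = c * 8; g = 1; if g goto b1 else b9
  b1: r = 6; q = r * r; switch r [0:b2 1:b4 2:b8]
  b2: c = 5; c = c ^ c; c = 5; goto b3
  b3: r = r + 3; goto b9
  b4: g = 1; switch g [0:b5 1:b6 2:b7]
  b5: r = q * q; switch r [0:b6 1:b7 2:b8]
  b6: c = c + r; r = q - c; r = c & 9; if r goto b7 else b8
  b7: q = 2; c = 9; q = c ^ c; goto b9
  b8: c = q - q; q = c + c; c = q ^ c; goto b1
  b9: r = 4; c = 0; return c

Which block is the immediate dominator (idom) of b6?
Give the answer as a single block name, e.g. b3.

Answer: b4

Analysis:
idom tree: b1←b0 b2←b1 b3←b2 b4←b1 b5←b4 b6←b4 b7←b4 b8←b1 b9←b0
Dom∩ at merges:
  b1: preds {b0,b8}: {b0} ∩ {b0,b1,b8} = {b0}; idom=b0
  b6: preds {b4,b5}: {b0,b1,b4} ∩ {b0,b1,b4,b5} = {b0,b1,b4}; idom=b4
  b7: preds {b4,b5,b6}: {b0,b1,b4} ∩ {b0,b1,b4,b5} ∩ {b0,b1,b4,b6} = {b0,b1,b4}; idom=b4
  b8: preds {b1,b5,b6}: {b0,b1} ∩ {b0,b1,b4,b5} ∩ {b0,b1,b4,b6} = {b0,b1}; idom=b1
  b9: preds {b0,b3,b7}: {b0} ∩ {b0,b1,b2,b3} ∩ {b0,b1,b4,b7} = {b0}; idom=b0

idom(b6) = b4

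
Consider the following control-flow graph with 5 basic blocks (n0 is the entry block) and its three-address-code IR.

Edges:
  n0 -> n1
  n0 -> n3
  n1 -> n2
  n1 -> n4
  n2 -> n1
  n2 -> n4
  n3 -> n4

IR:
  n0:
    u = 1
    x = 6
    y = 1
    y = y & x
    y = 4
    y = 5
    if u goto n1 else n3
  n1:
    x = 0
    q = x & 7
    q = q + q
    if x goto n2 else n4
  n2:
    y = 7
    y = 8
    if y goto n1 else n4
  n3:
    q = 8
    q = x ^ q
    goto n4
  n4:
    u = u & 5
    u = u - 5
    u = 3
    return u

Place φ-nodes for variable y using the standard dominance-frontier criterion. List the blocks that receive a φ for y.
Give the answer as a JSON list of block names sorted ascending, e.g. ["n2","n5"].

Answer: ["n1", "n4"]

Working:
idom tree: n1←n0 n2←n1 n3←n0 n4←n0
Join-block Dom:
  n1: preds {n0,n2}: {n0} ∩ {n0,n1,n2} = {n0}; idom=n0
  n4: preds {n1,n2,n3}: {n0,n1} ∩ {n0,n1,n2} ∩ {n0,n3} = {n0}; idom=n0

DF derivation:
  n1←n0: walk · to n0
  n1←n2: walk n2→n1 to n0
  n4←n1: walk n1 to n0
  n4←n2: walk n2→n1 to n0
  n4←n3: walk n3 to n0
  DF(n0)=∅
  DF(n1)={n1,n4}
  DF(n2)={n1,n4}
  DF(n3)={n4}
  DF(n4)=∅

φ for y: defs {n0,n2}
  DF⁺ = {n1,n4}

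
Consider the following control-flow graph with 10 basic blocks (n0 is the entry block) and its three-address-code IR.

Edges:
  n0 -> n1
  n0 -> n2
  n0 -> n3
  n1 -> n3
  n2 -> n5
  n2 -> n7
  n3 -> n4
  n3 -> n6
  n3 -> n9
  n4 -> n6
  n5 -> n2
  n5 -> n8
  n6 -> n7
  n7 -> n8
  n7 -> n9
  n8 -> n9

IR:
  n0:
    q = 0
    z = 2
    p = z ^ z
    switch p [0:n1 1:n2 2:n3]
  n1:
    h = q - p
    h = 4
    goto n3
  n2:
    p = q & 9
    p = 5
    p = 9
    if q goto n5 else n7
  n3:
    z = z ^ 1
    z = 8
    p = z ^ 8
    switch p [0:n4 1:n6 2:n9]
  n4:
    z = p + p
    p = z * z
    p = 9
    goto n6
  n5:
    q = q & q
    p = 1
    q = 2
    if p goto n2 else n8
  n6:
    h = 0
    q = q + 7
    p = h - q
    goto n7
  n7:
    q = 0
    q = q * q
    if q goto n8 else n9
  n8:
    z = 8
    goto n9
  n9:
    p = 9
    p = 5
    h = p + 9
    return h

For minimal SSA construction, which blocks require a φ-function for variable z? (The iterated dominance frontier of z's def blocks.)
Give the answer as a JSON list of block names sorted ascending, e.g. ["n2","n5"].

Answer: ["n6", "n7", "n8", "n9"]

Analysis:
idom tree: n1←n0 n2←n0 n3←n0 n4←n3 n5←n2 n6←n3 n7←n0 n8←n0 n9←n0
Dom∩ at merges:
  n2: preds {n0,n5}: {n0} ∩ {n0,n2,n5} = {n0}; idom=n0
  n3: preds {n0,n1}: {n0} ∩ {n0,n1} = {n0}; idom=n0
  n6: preds {n3,n4}: {n0,n3} ∩ {n0,n3,n4} = {n0,n3}; idom=n3
  n7: preds {n2,n6}: {n0,n2} ∩ {n0,n3,n6} = {n0}; idom=n0
  n8: preds {n5,n7}: {n0,n2,n5} ∩ {n0,n7} = {n0}; idom=n0
  n9: preds {n3,n7,n8}: {n0,n3} ∩ {n0,n7} ∩ {n0,n8} = {n0}; idom=n0

DF walk-up:
  join n2 pred n0: · stop@n0
  join n2 pred n5: n5→n2 stop@n0
  join n3 pred n0: · stop@n0
  join n3 pred n1: n1 stop@n0
  join n6 pred n3: · stop@n3
  join n6 pred n4: n4 stop@n3
  join n7 pred n2: n2 stop@n0
  join n7 pred n6: n6→n3 stop@n0
  join n8 pred n5: n5→n2 stop@n0
  join n8 pred n7: n7 stop@n0
  join n9 pred n3: n3 stop@n0
  join n9 pred n7: n7 stop@n0
  join n9 pred n8: n8 stop@n0
  n0: DF=∅
  n1: DF={n3}
  n2: DF={n2,n7,n8}
  n3: DF={n7,n9}
  n4: DF={n6}
  n5: DF={n2,n8}
  n6: DF={n7}
  n7: DF={n8,n9}
  n8: DF={n9}
  n9: DF=∅

φ for z: defs {n0,n3,n4,n8}
  DF⁺ = {n6,n7,n8,n9}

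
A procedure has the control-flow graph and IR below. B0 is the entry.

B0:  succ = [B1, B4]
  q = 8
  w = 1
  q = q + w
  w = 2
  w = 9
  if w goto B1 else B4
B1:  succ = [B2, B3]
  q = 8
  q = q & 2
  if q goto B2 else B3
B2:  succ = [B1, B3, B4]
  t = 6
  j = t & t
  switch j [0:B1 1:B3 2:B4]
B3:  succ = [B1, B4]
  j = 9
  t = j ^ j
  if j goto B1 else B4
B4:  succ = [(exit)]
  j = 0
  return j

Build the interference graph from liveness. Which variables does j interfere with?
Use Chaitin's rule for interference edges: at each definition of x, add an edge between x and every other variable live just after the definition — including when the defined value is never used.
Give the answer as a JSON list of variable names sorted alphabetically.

Answer: ["t"]

Working:
def/use:
  B0 def {q,w} use ∅
  B1 def {q} use ∅
  B2 def {j,t} use ∅
  B3 def {j,t} use ∅
  B4 def {j} use ∅

Backward fixpoint:
  B0: in=∅ out=∅
  B1: in=∅ out=∅
  B2: in=∅ out=∅
  B3: in=∅ out=∅
  B4: in=∅ out=∅

Interference:
  j — {t}
  q — {w}
  t — {j}
  w — {q}

N(j) = ["t"]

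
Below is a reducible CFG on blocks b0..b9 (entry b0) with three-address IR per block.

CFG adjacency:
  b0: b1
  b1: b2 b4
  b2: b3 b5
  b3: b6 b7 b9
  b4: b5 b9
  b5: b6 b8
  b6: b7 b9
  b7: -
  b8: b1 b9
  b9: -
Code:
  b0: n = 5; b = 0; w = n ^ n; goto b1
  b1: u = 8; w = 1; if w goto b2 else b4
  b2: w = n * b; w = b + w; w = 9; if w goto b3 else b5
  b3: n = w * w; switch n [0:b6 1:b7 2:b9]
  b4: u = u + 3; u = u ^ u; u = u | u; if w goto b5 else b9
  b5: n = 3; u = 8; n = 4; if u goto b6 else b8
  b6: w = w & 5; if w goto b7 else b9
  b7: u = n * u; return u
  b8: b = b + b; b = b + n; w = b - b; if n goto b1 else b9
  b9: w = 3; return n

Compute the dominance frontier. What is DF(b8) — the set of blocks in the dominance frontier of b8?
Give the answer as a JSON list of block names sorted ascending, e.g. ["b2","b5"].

idom tree: b1←b0 b2←b1 b3←b2 b4←b1 b5←b1 b6←b1 b7←b1 b8←b5 b9←b1
Join-block Dom:
  b1: preds {b0,b8}: {b0} ∩ {b0,b1,b5,b8} = {b0}; idom=b0
  b5: preds {b2,b4}: {b0,b1,b2} ∩ {b0,b1,b4} = {b0,b1}; idom=b1
  b6: preds {b3,b5}: {b0,b1,b2,b3} ∩ {b0,b1,b5} = {b0,b1}; idom=b1
  b7: preds {b3,b6}: {b0,b1,b2,b3} ∩ {b0,b1,b6} = {b0,b1}; idom=b1
  b9: preds {b3,b4,b6,b8}: {b0,b1,b2,b3} ∩ {b0,b1,b4} ∩ {b0,b1,b6} ∩ {b0,b1,b5,b8} = {b0,b1}; idom=b1

DF derivation:
  join b1 pred b0: · stop@b0
  join b1 pred b8: b8→b5→b1 stop@b0
  join b5 pred b2: b2 stop@b1
  join b5 pred b4: b4 stop@b1
  join b6 pred b3: b3→b2 stop@b1
  join b6 pred b5: b5 stop@b1
  join b7 pred b3: b3→b2 stop@b1
  join b7 pred b6: b6 stop@b1
  join b9 pred b3: b3→b2 stop@b1
  join b9 pred b4: b4 stop@b1
  join b9 pred b6: b6 stop@b1
  join b9 pred b8: b8→b5 stop@b1
  b0: DF=∅
  b1: DF={b1}
  b2: DF={b5,b6,b7,b9}
  b3: DF={b6,b7,b9}
  b4: DF={b5,b9}
  b5: DF={b1,b6,b9}
  b6: DF={b7,b9}
  b7: DF=∅
  b8: DF={b1,b9}
  b9: DF=∅

DF(b8) = ["b1", "b9"]

Answer: ["b1", "b9"]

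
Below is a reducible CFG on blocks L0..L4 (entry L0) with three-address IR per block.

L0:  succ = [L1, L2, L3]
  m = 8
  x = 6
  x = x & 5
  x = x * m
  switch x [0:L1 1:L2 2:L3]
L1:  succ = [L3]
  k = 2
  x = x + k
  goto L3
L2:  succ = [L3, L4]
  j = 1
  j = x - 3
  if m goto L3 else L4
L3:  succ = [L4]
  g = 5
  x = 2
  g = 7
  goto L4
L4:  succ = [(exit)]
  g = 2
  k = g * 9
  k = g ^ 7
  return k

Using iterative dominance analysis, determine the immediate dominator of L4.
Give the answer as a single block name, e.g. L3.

idom tree: L1←L0 L2←L0 L3←L0 L4←L0
Join-block Dom:
  L3: preds {L0,L1,L2}: {L0} ∩ {L0,L1} ∩ {L0,L2} = {L0}; idom=L0
  L4: preds {L2,L3}: {L0,L2} ∩ {L0,L3} = {L0}; idom=L0

idom(L4) = L0

Answer: L0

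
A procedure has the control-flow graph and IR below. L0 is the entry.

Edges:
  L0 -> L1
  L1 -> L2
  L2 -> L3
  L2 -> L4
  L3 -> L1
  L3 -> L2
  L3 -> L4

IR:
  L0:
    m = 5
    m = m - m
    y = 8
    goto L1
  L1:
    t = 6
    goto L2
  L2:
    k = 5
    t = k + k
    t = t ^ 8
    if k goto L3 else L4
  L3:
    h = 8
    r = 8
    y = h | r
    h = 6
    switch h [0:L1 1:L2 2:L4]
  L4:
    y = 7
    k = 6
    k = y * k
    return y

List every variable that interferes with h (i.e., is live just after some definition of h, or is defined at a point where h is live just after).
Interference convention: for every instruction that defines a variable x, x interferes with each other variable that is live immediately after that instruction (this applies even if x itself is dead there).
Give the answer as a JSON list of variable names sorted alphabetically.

Answer: ["r"]

Derivation:
def/use:
  L0 def {m,y} use ∅
  L1 def {t} use ∅
  L2 def {k,t} use ∅
  L3 def {h,r,y} use ∅
  L4 def {k,y} use ∅

Liveness:
  L0: in=∅ out=∅
  L1: in=∅ out=∅
  L2: in=∅ out=∅
  L3: in=∅ out=∅
  L4: in=∅ out=∅

Interference:
  h: {r}
  k: {t,y}
  m: ∅
  r: {h}
  t: {k}
  y: {k}

N(h) = ["r"]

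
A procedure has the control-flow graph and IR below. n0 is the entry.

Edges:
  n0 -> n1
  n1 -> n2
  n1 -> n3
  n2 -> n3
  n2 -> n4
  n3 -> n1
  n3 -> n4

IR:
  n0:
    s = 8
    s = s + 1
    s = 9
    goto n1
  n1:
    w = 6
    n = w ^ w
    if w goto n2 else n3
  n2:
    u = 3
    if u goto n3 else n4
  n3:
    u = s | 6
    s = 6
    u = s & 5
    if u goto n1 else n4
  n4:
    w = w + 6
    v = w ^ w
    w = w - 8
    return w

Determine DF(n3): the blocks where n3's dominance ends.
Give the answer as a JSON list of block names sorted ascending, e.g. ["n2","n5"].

Answer: ["n1", "n4"]

Derivation:
idom tree: n1←n0 n2←n1 n3←n1 n4←n1
Join-block Dom:
  n1: preds {n0,n3}: {n0} ∩ {n0,n1,n3} = {n0}; idom=n0
  n3: preds {n1,n2}: {n0,n1} ∩ {n0,n1,n2} = {n0,n1}; idom=n1
  n4: preds {n2,n3}: {n0,n1,n2} ∩ {n0,n1,n3} = {n0,n1}; idom=n1

DF derivation:
  join n1 pred n0: · stop@n0
  join n1 pred n3: n3→n1 stop@n0
  join n3 pred n1: · stop@n1
  join n3 pred n2: n2 stop@n1
  join n4 pred n2: n2 stop@n1
  join n4 pred n3: n3 stop@n1
  n0: DF=∅
  n1: DF={n1}
  n2: DF={n3,n4}
  n3: DF={n1,n4}
  n4: DF=∅

DF(n3) = ["n1", "n4"]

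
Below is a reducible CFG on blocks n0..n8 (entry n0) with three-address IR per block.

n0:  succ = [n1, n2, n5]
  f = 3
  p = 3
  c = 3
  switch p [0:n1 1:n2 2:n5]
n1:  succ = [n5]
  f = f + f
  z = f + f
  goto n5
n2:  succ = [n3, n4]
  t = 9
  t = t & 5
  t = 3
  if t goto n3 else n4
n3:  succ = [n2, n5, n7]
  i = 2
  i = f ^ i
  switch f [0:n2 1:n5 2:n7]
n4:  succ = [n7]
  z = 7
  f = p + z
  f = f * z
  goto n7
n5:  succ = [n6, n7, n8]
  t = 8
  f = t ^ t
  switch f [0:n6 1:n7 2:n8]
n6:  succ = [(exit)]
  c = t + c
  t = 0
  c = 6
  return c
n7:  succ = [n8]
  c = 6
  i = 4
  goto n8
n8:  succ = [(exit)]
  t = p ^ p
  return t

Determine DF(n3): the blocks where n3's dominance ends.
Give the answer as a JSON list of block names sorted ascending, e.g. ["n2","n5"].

idom tree: n1←n0 n2←n0 n3←n2 n4←n2 n5←n0 n6←n5 n7←n0 n8←n0
Dom at joins:
  n2: preds {n0,n3}: {n0} ∩ {n0,n2,n3} = {n0}; idom=n0
  n5: preds {n0,n1,n3}: {n0} ∩ {n0,n1} ∩ {n0,n2,n3} = {n0}; idom=n0
  n7: preds {n3,n4,n5}: {n0,n2,n3} ∩ {n0,n2,n4} ∩ {n0,n5} = {n0}; idom=n0
  n8: preds {n5,n7}: {n0,n5} ∩ {n0,n7} = {n0}; idom=n0

DF derivation:
  join n2 pred n0: · stop@n0
  join n2 pred n3: n3→n2 stop@n0
  join n5 pred n0: · stop@n0
  join n5 pred n1: n1 stop@n0
  join n5 pred n3: n3→n2 stop@n0
  join n7 pred n3: n3→n2 stop@n0
  join n7 pred n4: n4→n2 stop@n0
  join n7 pred n5: n5 stop@n0
  join n8 pred n5: n5 stop@n0
  join n8 pred n7: n7 stop@n0
  n0: DF=∅
  n1: DF={n5}
  n2: DF={n2,n5,n7}
  n3: DF={n2,n5,n7}
  n4: DF={n7}
  n5: DF={n7,n8}
  n6: DF=∅
  n7: DF={n8}
  n8: DF=∅

DF(n3) = ["n2", "n5", "n7"]

Answer: ["n2", "n5", "n7"]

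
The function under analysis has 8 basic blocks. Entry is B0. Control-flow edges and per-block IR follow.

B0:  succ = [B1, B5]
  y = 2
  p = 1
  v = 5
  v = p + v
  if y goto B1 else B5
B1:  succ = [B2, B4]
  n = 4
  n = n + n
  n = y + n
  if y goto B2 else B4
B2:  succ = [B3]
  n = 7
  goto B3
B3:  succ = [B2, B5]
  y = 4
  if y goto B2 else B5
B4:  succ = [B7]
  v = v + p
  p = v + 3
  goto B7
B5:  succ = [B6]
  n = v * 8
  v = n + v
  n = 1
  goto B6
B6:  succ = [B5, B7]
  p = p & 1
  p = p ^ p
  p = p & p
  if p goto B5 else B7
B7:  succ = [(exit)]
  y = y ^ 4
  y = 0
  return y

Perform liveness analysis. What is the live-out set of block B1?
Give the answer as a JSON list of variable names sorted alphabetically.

Answer: ["p", "v", "y"]

Working:
Per-block:
  B0: {p,v,y} / ∅
  B1: {n} / {y}
  B2: {n} / ∅
  B3: {y} / ∅
  B4: {p,v} / {p,v}
  B5: {n,v} / {v}
  B6: {p} / {p}
  B7: {y} / {y}

Live sets:
  B0 li=∅ lo={p,v,y}
  B1 li={p,v,y} lo={p,v,y}
  B2 li={p,v} lo={p,v}
  B3 li={p,v} lo={p,v,y}
  B4 li={p,v,y} lo={y}
  B5 li={p,v,y} lo={p,v,y}
  B6 li={p,v,y} lo={p,v,y}
  B7 li={y} lo=∅

live-out(B1) = ["p", "v", "y"]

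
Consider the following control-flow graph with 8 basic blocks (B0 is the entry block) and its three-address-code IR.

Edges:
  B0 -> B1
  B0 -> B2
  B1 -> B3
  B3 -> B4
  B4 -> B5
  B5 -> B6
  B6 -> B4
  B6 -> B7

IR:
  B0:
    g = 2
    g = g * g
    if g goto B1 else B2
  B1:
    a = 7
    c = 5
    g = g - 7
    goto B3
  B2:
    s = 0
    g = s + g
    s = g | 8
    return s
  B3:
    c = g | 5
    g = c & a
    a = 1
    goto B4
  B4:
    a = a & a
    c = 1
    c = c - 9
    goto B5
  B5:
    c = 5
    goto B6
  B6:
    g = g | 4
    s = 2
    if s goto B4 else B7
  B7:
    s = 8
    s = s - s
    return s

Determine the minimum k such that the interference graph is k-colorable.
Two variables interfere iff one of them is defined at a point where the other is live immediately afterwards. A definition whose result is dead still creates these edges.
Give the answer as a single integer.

Block summaries:
  B0 def {g} use ∅
  B1 def {a,c,g} use {g}
  B2 def {g,s} use {g}
  B3 def {a,c,g} use {a,g}
  B4 def {a,c} use {a}
  B5 def {c} use ∅
  B6 def {g,s} use {g}
  B7 def {s} use ∅

Backward fixpoint:
  B0 li=∅ lo={g}
  B1 li={g} lo={a,g}
  B2 li={g} lo=∅
  B3 li={a,g} lo={a,g}
  B4 li={a,g} lo={a,g}
  B5 li={a,g} lo={a,g}
  B6 li={a,g} lo={a,g}
  B7 li=∅ lo=∅

Conflict graph:
  a↔{c,g,s}
  c↔{a,g}
  g↔{a,c,s}
  s↔{a,g}

Colouring:
  {a,c,g} pairwise interfere (3-clique) ⇒ χ ≥ 3
  assign a→c0 c→c2 g→c1 s→c2 — no edge inside a register ⇒ χ ≤ 3
  χ = 3

Answer: 3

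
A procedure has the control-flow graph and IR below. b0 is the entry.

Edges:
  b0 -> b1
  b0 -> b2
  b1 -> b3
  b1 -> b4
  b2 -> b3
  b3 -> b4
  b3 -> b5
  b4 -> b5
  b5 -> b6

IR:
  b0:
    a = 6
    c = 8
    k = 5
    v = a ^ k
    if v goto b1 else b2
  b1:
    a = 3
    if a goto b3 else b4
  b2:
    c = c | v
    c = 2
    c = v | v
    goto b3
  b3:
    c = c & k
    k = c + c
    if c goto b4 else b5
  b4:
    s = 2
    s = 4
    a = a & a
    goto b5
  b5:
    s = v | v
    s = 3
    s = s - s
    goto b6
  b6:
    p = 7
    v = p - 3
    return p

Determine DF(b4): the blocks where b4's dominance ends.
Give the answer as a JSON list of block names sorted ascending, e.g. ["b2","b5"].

Answer: ["b5"]

Analysis:
idom tree: b1←b0 b2←b0 b3←b0 b4←b0 b5←b0 b6←b5
Dom at joins:
  b3: preds {b1,b2}: {b0,b1} ∩ {b0,b2} = {b0}; idom=b0
  b4: preds {b1,b3}: {b0,b1} ∩ {b0,b3} = {b0}; idom=b0
  b5: preds {b3,b4}: {b0,b3} ∩ {b0,b4} = {b0}; idom=b0

DF walk-up:
  join b3 pred b1: b1 stop@b0
  join b3 pred b2: b2 stop@b0
  join b4 pred b1: b1 stop@b0
  join b4 pred b3: b3 stop@b0
  join b5 pred b3: b3 stop@b0
  join b5 pred b4: b4 stop@b0
  DF(b0)=∅
  DF(b1)={b3,b4}
  DF(b2)={b3}
  DF(b3)={b4,b5}
  DF(b4)={b5}
  DF(b5)=∅
  DF(b6)=∅

DF(b4) = ["b5"]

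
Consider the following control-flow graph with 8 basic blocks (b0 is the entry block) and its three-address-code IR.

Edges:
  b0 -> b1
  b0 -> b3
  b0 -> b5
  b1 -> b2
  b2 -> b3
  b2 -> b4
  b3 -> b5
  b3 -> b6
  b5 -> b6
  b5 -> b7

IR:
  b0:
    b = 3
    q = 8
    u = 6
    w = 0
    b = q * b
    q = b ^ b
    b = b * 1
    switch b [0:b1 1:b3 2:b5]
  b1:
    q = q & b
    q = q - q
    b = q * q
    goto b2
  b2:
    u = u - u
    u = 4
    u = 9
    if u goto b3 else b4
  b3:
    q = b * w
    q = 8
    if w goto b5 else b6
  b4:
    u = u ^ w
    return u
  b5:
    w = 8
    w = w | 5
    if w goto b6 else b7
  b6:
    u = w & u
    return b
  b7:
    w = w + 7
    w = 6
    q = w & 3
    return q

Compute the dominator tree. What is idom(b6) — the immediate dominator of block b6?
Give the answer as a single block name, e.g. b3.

Answer: b0

Derivation:
idom tree: b1←b0 b2←b1 b3←b0 b4←b2 b5←b0 b6←b0 b7←b5
Dom∩ at merges:
  b3: preds {b0,b2}: {b0} ∩ {b0,b1,b2} = {b0}; idom=b0
  b5: preds {b0,b3}: {b0} ∩ {b0,b3} = {b0}; idom=b0
  b6: preds {b3,b5}: {b0,b3} ∩ {b0,b5} = {b0}; idom=b0

idom(b6) = b0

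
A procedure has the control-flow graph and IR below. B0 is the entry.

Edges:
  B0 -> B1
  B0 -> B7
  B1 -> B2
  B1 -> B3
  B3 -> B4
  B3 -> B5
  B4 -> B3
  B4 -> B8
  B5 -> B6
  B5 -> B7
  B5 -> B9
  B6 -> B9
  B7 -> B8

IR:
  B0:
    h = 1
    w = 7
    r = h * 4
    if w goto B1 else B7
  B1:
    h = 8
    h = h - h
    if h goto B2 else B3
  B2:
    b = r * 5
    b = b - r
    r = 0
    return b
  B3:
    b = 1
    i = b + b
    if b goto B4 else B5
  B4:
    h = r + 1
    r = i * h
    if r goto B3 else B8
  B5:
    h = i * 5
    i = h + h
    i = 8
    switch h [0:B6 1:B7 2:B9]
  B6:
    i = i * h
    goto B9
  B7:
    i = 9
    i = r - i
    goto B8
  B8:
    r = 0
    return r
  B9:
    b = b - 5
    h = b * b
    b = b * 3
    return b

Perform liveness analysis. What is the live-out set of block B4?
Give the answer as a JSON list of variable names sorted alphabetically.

Answer: ["r"]

Derivation:
def/use:
  B0: def={h,r,w} ue=∅
  B1: def={h} ue=∅
  B2: def={b,r} ue={r}
  B3: def={b,i} ue=∅
  B4: def={h,r} ue={i,r}
  B5: def={h,i} ue={i}
  B6: def={i} ue={h,i}
  B7: def={i} ue={r}
  B8: def={r} ue=∅
  B9: def={b,h} ue={b}

Liveness:
  B0 li=∅ lo={r}
  B1 li={r} lo={r}
  B2 li={r} lo=∅
  B3 li={r} lo={b,i,r}
  B4 li={i,r} lo={r}
  B5 li={b,i,r} lo={b,h,i,r}
  B6 li={b,h,i} lo={b}
  B7 li={r} lo=∅
  B8 li=∅ lo=∅
  B9 li={b} lo=∅

live-out(B4) = ["r"]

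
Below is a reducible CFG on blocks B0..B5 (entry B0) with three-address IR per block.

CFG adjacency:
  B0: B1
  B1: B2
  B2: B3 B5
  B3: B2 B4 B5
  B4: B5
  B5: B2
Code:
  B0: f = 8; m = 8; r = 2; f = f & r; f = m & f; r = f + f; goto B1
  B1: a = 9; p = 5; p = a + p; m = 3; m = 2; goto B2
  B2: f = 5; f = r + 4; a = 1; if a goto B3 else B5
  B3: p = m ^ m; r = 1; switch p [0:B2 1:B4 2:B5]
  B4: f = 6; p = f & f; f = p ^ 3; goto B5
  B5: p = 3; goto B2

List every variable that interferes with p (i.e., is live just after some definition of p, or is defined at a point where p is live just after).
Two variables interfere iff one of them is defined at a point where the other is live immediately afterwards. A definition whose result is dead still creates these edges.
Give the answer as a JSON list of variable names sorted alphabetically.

Per-block:
  B0 def {f,m,r} use ∅
  B1 def {a,m,p} use ∅
  B2 def {a,f} use {r}
  B3 def {p,r} use {m}
  B4 def {f,p} use ∅
  B5 def {p} use ∅

Live sets:
  B0 li=∅ lo={r}
  B1 li={r} lo={m,r}
  B2 li={m,r} lo={m,r}
  B3 li={m} lo={m,r}
  B4 li={m,r} lo={m,r}
  B5 li={m,r} lo={m,r}

Interfere edges:
  a — {m,p,r}
  f — {m,r}
  m — {a,f,p,r}
  p — {a,m,r}
  r — {a,f,m,p}

N(p) = ["a", "m", "r"]

Answer: ["a", "m", "r"]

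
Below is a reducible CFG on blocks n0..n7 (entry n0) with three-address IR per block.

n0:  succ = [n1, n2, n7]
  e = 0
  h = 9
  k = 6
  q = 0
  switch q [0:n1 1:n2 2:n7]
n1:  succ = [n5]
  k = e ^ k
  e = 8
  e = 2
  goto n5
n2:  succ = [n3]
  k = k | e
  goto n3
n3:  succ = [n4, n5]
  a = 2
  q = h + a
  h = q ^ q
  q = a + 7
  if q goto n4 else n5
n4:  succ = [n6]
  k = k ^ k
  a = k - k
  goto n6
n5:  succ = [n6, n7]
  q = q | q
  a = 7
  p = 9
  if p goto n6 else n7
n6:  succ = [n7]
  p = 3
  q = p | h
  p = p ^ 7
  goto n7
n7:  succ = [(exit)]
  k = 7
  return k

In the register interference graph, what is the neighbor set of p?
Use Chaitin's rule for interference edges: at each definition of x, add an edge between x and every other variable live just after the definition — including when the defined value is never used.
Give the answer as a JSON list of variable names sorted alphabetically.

Per-block:
  n0: def={e,h,k,q} ue=∅
  n1: def={e,k} ue={e,k}
  n2: def={k} ue={e,k}
  n3: def={a,h,q} ue={h}
  n4: def={a,k} ue={k}
  n5: def={a,p,q} ue={q}
  n6: def={p,q} ue={h}
  n7: def={k} ue=∅

Live sets:
  live n0: ∅→{e,h,k,q}
  live n1: {e,h,k,q}→{h,q}
  live n2: {e,h,k}→{h,k}
  live n3: {h,k}→{h,k,q}
  live n4: {h,k}→{h}
  live n5: {h,q}→{h}
  live n6: {h}→∅
  live n7: ∅→∅

Interfere edges:
  a: {h,k,q}
  e: {h,k,q}
  h: {a,e,k,p,q}
  k: {a,e,h,q}
  p: {h,q}
  q: {a,e,h,k,p}

N(p) = ["h", "q"]

Answer: ["h", "q"]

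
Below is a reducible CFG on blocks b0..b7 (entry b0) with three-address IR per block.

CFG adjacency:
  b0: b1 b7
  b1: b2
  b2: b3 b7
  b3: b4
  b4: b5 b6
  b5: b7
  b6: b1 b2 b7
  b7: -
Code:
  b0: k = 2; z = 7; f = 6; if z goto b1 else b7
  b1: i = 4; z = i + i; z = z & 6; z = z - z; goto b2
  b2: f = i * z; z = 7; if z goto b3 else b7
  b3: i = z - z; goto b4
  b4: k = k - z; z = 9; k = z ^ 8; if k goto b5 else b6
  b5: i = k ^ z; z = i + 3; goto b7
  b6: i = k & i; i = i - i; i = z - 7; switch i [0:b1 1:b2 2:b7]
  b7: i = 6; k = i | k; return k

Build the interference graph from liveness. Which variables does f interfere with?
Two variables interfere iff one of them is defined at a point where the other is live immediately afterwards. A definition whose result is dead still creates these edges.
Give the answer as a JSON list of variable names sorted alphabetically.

Per-block:
  b0 def {f,k,z} use ∅
  b1 def {i,z} use ∅
  b2 def {f,z} use {i,z}
  b3 def {i} use {z}
  b4 def {k,z} use {k,z}
  b5 def {i,z} use {k,z}
  b6 def {i} use {i,k,z}
  b7 def {i,k} use {k}

Live sets:
  live b0: ∅→{k}
  live b1: {k}→{i,k,z}
  live b2: {i,k,z}→{k,z}
  live b3: {k,z}→{i,k,z}
  live b4: {i,k,z}→{i,k,z}
  live b5: {k,z}→{k}
  live b6: {i,k,z}→{i,k,z}
  live b7: {k}→∅

Conflict graph:
  f↔{k,z}
  i↔{k,z}
  k↔{f,i,z}
  z↔{f,i,k}

N(f) = ["k", "z"]

Answer: ["k", "z"]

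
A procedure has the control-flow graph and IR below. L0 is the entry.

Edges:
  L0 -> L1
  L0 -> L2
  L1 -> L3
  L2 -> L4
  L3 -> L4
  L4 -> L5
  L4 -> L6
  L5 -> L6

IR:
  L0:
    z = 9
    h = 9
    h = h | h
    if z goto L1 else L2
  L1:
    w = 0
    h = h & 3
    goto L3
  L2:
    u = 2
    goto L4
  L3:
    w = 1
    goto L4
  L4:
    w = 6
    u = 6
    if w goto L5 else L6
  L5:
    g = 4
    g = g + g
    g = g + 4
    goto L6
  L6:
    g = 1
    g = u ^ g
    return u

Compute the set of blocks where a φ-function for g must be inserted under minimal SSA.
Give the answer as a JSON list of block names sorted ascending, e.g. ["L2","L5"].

idom tree: L1←L0 L2←L0 L3←L1 L4←L0 L5←L4 L6←L4
Dom∩ at merges:
  L4: preds {L2,L3}: {L0,L2} ∩ {L0,L1,L3} = {L0}; idom=L0
  L6: preds {L4,L5}: {L0,L4} ∩ {L0,L4,L5} = {L0,L4}; idom=L4

Frontier:
  L4←L2: walk L2 to L0
  L4←L3: walk L3→L1 to L0
  L6←L4: walk · to L4
  L6←L5: walk L5 to L4
  L0: DF=∅
  L1: DF={L4}
  L2: DF={L4}
  L3: DF={L4}
  L4: DF=∅
  L5: DF={L6}
  L6: DF=∅

φ for g: defs {L5,L6}
  DF⁺ = {L6}

Answer: ["L6"]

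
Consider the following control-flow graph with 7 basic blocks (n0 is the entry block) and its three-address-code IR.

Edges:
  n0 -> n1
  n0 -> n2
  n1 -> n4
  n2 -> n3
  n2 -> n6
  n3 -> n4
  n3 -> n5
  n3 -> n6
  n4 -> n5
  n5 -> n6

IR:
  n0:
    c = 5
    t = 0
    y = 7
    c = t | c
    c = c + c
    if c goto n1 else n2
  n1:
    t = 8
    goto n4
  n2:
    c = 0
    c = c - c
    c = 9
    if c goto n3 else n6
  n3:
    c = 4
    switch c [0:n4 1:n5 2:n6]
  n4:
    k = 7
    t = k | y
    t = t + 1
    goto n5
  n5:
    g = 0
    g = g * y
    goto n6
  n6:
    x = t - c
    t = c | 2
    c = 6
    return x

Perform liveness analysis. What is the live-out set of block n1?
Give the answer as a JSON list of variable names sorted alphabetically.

Per-block:
  n0: {c,t,y} / ∅
  n1: {t} / ∅
  n2: {c} / ∅
  n3: {c} / ∅
  n4: {k,t} / {y}
  n5: {g} / {y}
  n6: {c,t,x} / {c,t}

Live sets:
  live n0: ∅→{c,t,y}
  live n1: {c,y}→{c,y}
  live n2: {t,y}→{c,t,y}
  live n3: {t,y}→{c,t,y}
  live n4: {c,y}→{c,t,y}
  live n5: {c,t,y}→{c,t}
  live n6: {c,t}→∅

live-out(n1) = ["c", "y"]

Answer: ["c", "y"]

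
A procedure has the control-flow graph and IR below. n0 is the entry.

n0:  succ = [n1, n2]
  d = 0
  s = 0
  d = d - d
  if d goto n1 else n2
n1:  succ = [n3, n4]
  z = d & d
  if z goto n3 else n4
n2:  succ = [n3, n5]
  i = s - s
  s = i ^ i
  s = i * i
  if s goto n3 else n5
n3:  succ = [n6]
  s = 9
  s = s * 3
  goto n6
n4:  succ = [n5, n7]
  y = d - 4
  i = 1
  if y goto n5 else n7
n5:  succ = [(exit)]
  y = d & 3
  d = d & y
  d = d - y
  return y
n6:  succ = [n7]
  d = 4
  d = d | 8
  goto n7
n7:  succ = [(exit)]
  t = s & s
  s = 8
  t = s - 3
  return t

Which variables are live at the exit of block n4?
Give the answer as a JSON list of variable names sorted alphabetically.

Block summaries:
  n0: {d,s} / ∅
  n1: {z} / {d}
  n2: {i,s} / {s}
  n3: {s} / ∅
  n4: {i,y} / {d}
  n5: {d,y} / {d}
  n6: {d} / ∅
  n7: {s,t} / {s}

Live sets:
  live n0: ∅→{d,s}
  live n1: {d,s}→{d,s}
  live n2: {d,s}→{d}
  live n3: ∅→{s}
  live n4: {d,s}→{d,s}
  live n5: {d}→∅
  live n6: {s}→{s}
  live n7: {s}→∅

live-out(n4) = ["d", "s"]

Answer: ["d", "s"]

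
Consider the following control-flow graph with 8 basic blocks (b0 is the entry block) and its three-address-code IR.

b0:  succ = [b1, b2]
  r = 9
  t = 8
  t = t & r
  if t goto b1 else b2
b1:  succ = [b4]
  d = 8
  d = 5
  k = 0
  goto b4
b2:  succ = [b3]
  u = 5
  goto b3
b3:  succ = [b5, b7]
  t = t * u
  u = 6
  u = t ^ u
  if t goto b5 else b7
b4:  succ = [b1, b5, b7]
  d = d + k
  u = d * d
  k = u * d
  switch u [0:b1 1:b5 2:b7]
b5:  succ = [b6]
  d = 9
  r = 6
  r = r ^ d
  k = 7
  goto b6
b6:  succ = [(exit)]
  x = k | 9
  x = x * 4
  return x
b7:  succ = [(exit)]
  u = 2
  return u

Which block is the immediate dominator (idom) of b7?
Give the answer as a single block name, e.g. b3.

idom tree: b1←b0 b2←b0 b3←b2 b4←b1 b5←b0 b6←b5 b7←b0
Dom at joins:
  b1: preds {b0,b4}: {b0} ∩ {b0,b1,b4} = {b0}; idom=b0
  b5: preds {b3,b4}: {b0,b2,b3} ∩ {b0,b1,b4} = {b0}; idom=b0
  b7: preds {b3,b4}: {b0,b2,b3} ∩ {b0,b1,b4} = {b0}; idom=b0

idom(b7) = b0

Answer: b0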